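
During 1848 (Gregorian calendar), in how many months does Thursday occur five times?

4

A month of length L has five Thursdays iff its first Thursday is on day ≤ L−28 (so day 1–3 in a 31-day month, 1–2 in a 30-day month, day 1 in a leap February).
Checking each month of 1848: Jan starts Sat (31d); Feb starts Tue (29d); Mar starts Wed (31d) ✓; Apr starts Sat (30d); May starts Mon (31d); Jun starts Thu (30d) ✓; Jul starts Sat (31d); Aug starts Tue (31d) ✓; Sep starts Fri (30d); Oct starts Sun (31d); Nov starts Wed (30d) ✓; Dec starts Fri (31d).
Five-Thursday months: March, June, August, November → 4.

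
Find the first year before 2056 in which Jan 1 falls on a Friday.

2055

Jan 1 advances by 2 weekdays after a leap year and by 1 after a common year.
2056: Jan 1 is Saturday (leap).
2055: Friday
2055 begins on a Friday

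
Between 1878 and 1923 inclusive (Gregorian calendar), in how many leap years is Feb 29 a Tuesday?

1

Leap years in 1878–1923: 10 of them.
Feb 29 weekday advances by 5 (mod 7) from one leap year to the next four years later (or differs when a century non-leap intervenes).
Leap-day weekdays: 1880:Sun 1884:Fri 1888:Wed 1892:Mon 1896:Sat 1904:Mon 1908:Sat 1912:Thu 1916:Tue✓ 1920:Sun
Tuesday: 1916 → 1.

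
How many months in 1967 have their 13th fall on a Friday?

Check the 13th of each month of 1967: Jan 13: Fri, Feb 13: Mon, Mar 13: Mon, Apr 13: Thu, May 13: Sat, Jun 13: Tue, Jul 13: Thu, Aug 13: Sun, Sep 13: Wed, Oct 13: Fri, Nov 13: Mon, Dec 13: Wed.
Friday occurs in January, October — 2 months.

2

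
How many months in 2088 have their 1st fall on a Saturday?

1

Check the 1st of each month of 2088: Jan 1: Thu, Feb 1: Sun, Mar 1: Mon, Apr 1: Thu, May 1: Sat, Jun 1: Tue, Jul 1: Thu, Aug 1: Sun, Sep 1: Wed, Oct 1: Fri, Nov 1: Mon, Dec 1: Wed.
Saturday occurs in May — 1 month.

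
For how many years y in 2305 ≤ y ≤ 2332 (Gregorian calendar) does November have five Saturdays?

8

November has 30 days; it has five Saturdays when Saturday falls among the first (month-length − 28) days — i.e. when November 1 is one of Saturday/Friday.
November 1 by year: 2305:Wed 2306:Thu 2307:Fri✓ 2308:Sun 2309:Mon 2310:Tue 2311:Wed 2312:Fri✓ 2313:Sat✓ 2314:Sun 2315:Mon 2316:Wed 2317:Thu 2318:Fri✓ 2319:Sat✓ 2320:Mon 2321:Tue 2322:Wed 2323:Thu 2324:Sat✓ 2325:Sun 2326:Mon 2327:Tue 2328:Thu 2329:Fri✓ 2330:Sat✓ 2331:Sun 2332:Tue
Years with five Saturdays: 2307, 2312, 2313, 2318, 2319, 2324, 2329, 2330 → 8.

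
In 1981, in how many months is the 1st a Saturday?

1

Check the 1st of each month of 1981: Jan 1: Thu, Feb 1: Sun, Mar 1: Sun, Apr 1: Wed, May 1: Fri, Jun 1: Mon, Jul 1: Wed, Aug 1: Sat, Sep 1: Tue, Oct 1: Thu, Nov 1: Sun, Dec 1: Tue.
Saturday occurs in August — 1 month.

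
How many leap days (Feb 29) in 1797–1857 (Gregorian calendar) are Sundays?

2

Leap years in 1797–1857: 14 of them.
Feb 29 weekday advances by 5 (mod 7) from one leap year to the next four years later (or differs when a century non-leap intervenes).
Leap-day weekdays: 1804:Wed 1808:Mon 1812:Sat 1816:Thu 1820:Tue 1824:Sun✓ 1828:Fri 1832:Wed 1836:Mon 1840:Sat 1844:Thu 1848:Tue 1852:Sun✓ 1856:Fri
Sunday: 1824, 1852 → 2.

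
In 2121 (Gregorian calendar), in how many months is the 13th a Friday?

Check the 13th of each month of 2121: Jan 13: Mon, Feb 13: Thu, Mar 13: Thu, Apr 13: Sun, May 13: Tue, Jun 13: Fri, Jul 13: Sun, Aug 13: Wed, Sep 13: Sat, Oct 13: Mon, Nov 13: Thu, Dec 13: Sat.
Friday occurs in June — 1 month.

1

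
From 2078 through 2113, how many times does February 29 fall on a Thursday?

Leap years in 2078–2113: 8 of them.
Feb 29 weekday advances by 5 (mod 7) from one leap year to the next four years later (or differs when a century non-leap intervenes).
Leap-day weekdays: 2080:Thu✓ 2084:Tue 2088:Sun 2092:Fri 2096:Wed 2104:Fri 2108:Wed 2112:Mon
Thursday: 2080 → 1.

1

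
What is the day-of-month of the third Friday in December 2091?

December 1, 2091 is a Saturday, so the first Friday is the 7th.
The third Friday is 7 + 14 = 21.

21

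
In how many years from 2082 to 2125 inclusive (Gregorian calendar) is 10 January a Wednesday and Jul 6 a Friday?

5

Check each year's weekday for 10 January and Jul 6:
  2082: Sat/Mon  2083: Sun/Tue  2084: Mon/Thu  2085: Wed/Fri ✓  2086: Thu/Sat  2087: Fri/Sun  2088: Sat/Tue  2089: Mon/Wed  2090: Tue/Thu  2091: Wed/Fri ✓  2092: Thu/Sun  2093: Sat/Mon  2094: Sun/Tue  2095: Mon/Wed  …(16 more)…  2112: Sun/Wed  2113: Tue/Thu  2114: Wed/Fri ✓  2115: Thu/Sat  2116: Fri/Mon  2117: Sun/Tue  2118: Mon/Wed  2119: Tue/Thu  2120: Wed/Sat  2121: Fri/Sun  2122: Sat/Mon  2123: Sun/Tue  2124: Mon/Thu  2125: Wed/Fri ✓
Both conditions hold in: 2085, 2091, 2103, 2114, 2125 — 5.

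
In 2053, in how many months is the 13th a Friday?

1

Check the 13th of each month of 2053: Jan 13: Mon, Feb 13: Thu, Mar 13: Thu, Apr 13: Sun, May 13: Tue, Jun 13: Fri, Jul 13: Sun, Aug 13: Wed, Sep 13: Sat, Oct 13: Mon, Nov 13: Thu, Dec 13: Sat.
Friday occurs in June — 1 month.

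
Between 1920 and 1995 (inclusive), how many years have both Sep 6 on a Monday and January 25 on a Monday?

8

Check each year's weekday for Sep 6 and January 25:
  1920: Mon/Sun  1921: Tue/Tue  1922: Wed/Wed  1923: Thu/Thu  1924: Sat/Fri  1925: Sun/Sun  1926: Mon/Mon ✓  1927: Tue/Tue  1928: Thu/Wed  1929: Fri/Fri  1930: Sat/Sat  1931: Sun/Sun  1932: Tue/Mon  1933: Wed/Wed  …(48 more)…  1982: Mon/Mon ✓  1983: Tue/Tue  1984: Thu/Wed  1985: Fri/Fri  1986: Sat/Sat  1987: Sun/Sun  1988: Tue/Mon  1989: Wed/Wed  1990: Thu/Thu  1991: Fri/Fri  1992: Sun/Sat  1993: Mon/Mon ✓  1994: Tue/Tue  1995: Wed/Wed
Both conditions hold in: 1926, 1937, 1943, 1954, 1965, 1971, 1982, 1993 — 8.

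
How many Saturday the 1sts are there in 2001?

2

Check the 1st of each month of 2001: Jan 1: Mon, Feb 1: Thu, Mar 1: Thu, Apr 1: Sun, May 1: Tue, Jun 1: Fri, Jul 1: Sun, Aug 1: Wed, Sep 1: Sat, Oct 1: Mon, Nov 1: Thu, Dec 1: Sat.
Saturday occurs in September, December — 2 months.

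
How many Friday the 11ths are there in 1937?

Check the 11th of each month of 1937: Jan 11: Mon, Feb 11: Thu, Mar 11: Thu, Apr 11: Sun, May 11: Tue, Jun 11: Fri, Jul 11: Sun, Aug 11: Wed, Sep 11: Sat, Oct 11: Mon, Nov 11: Thu, Dec 11: Sat.
Friday occurs in June — 1 month.

1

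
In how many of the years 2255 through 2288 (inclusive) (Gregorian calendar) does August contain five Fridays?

August has 31 days; it has five Fridays when Friday falls among the first (month-length − 28) days — i.e. when August 1 is one of Friday/Thursday/Wednesday.
August 1 by year: 2255:Wed✓ 2256:Fri✓ 2257:Sat 2258:Sun 2259:Mon 2260:Wed✓ 2261:Thu✓ 2262:Fri✓ 2263:Sat 2264:Mon 2265:Tue 2266:Wed✓ 2267:Thu✓ 2268:Sat 2269:Sun …(4 more)… 2274:Sat 2275:Sun 2276:Tue 2277:Wed✓ 2278:Thu✓ 2279:Fri✓ 2280:Sun 2281:Mon 2282:Tue 2283:Wed✓ 2284:Fri✓ 2285:Sat 2286:Sun 2287:Mon 2288:Wed✓
Years with five Fridays: 2255, 2256, 2260, 2261, 2262, 2266, 2267, 2272, 2273, 2277, 2278, 2279, 2283, 2284, 2288 → 15.

15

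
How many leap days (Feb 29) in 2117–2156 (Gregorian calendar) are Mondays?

1

Leap years in 2117–2156: 10 of them.
Feb 29 weekday advances by 5 (mod 7) from one leap year to the next four years later (or differs when a century non-leap intervenes).
Leap-day weekdays: 2120:Thu 2124:Tue 2128:Sun 2132:Fri 2136:Wed 2140:Mon✓ 2144:Sat 2148:Thu 2152:Tue 2156:Sun
Monday: 2140 → 1.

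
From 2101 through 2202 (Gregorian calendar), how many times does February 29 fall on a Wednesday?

Leap years in 2101–2202: 24 of them.
Feb 29 weekday advances by 5 (mod 7) from one leap year to the next four years later (or differs when a century non-leap intervenes).
Leap-day weekdays: 2104:Fri 2108:Wed✓ 2112:Mon 2116:Sat 2120:Thu 2124:Tue 2128:Sun 2132:Fri 2136:Wed✓ 2140:Mon 2144:Sat 2148:Thu 2152:Tue 2156:Sun 2160:Fri 2164:Wed✓ 2168:Mon 2172:Sat 2176:Thu 2180:Tue 2184:Sun 2188:Fri 2192:Wed✓ 2196:Mon
Wednesday: 2108, 2136, 2164, 2192 → 4.

4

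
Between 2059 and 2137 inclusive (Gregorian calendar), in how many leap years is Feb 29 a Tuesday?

Leap years in 2059–2137: 19 of them.
Feb 29 weekday advances by 5 (mod 7) from one leap year to the next four years later (or differs when a century non-leap intervenes).
Leap-day weekdays: 2060:Sun 2064:Fri 2068:Wed 2072:Mon 2076:Sat 2080:Thu 2084:Tue✓ 2088:Sun 2092:Fri 2096:Wed 2104:Fri 2108:Wed 2112:Mon 2116:Sat 2120:Thu 2124:Tue✓ 2128:Sun 2132:Fri 2136:Wed
Tuesday: 2084, 2124 → 2.

2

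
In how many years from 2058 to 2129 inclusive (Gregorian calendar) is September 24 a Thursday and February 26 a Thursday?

8

Check each year's weekday for September 24 and February 26:
  2058: Tue/Tue  2059: Wed/Wed  2060: Fri/Thu  2061: Sat/Sat  2062: Sun/Sun  2063: Mon/Mon  2064: Wed/Tue  2065: Thu/Thu ✓  2066: Fri/Fri  2067: Sat/Sat  2068: Mon/Sun  2069: Tue/Tue  2070: Wed/Wed  2071: Thu/Thu ✓  …(44 more)…  2116: Thu/Wed  2117: Fri/Fri  2118: Sat/Sat  2119: Sun/Sun  2120: Tue/Mon  2121: Wed/Wed  2122: Thu/Thu ✓  2123: Fri/Fri  2124: Sun/Sat  2125: Mon/Mon  2126: Tue/Tue  2127: Wed/Wed  2128: Fri/Thu  2129: Sat/Sat
Both conditions hold in: 2065, 2071, 2082, 2093, 2099, 2105, 2111, 2122 — 8.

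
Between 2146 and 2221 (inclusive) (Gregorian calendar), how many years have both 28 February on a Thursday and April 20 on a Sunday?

2

Check each year's weekday for 28 February and April 20:
  2146: Mon/Wed  2147: Tue/Thu  2148: Wed/Sat  2149: Fri/Sun  2150: Sat/Mon  2151: Sun/Tue  2152: Mon/Thu  2153: Wed/Fri  2154: Thu/Sat  2155: Fri/Sun  2156: Sat/Tue  2157: Mon/Wed  2158: Tue/Thu  2159: Wed/Fri  …(48 more)…  2208: Sun/Wed  2209: Tue/Thu  2210: Wed/Fri  2211: Thu/Sat  2212: Fri/Mon  2213: Sun/Tue  2214: Mon/Wed  2215: Tue/Thu  2216: Wed/Sat  2217: Fri/Sun  2218: Sat/Mon  2219: Sun/Tue  2220: Mon/Thu  2221: Wed/Fri
Both conditions hold in: 2160, 2188 — 2.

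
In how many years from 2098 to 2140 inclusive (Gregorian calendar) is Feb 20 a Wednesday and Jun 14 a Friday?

Check each year's weekday for Feb 20 and Jun 14:
  2098: Thu/Sat  2099: Fri/Sun  2100: Sat/Mon  2101: Sun/Tue  2102: Mon/Wed  2103: Tue/Thu  2104: Wed/Sat  2105: Fri/Sun  2106: Sat/Mon  2107: Sun/Tue  2108: Mon/Thu  2109: Wed/Fri ✓  2110: Thu/Sat  2111: Fri/Sun  …(15 more)…  2127: Thu/Sat  2128: Fri/Mon  2129: Sun/Tue  2130: Mon/Wed  2131: Tue/Thu  2132: Wed/Sat  2133: Fri/Sun  2134: Sat/Mon  2135: Sun/Tue  2136: Mon/Thu  2137: Wed/Fri ✓  2138: Thu/Sat  2139: Fri/Sun  2140: Sat/Tue
Both conditions hold in: 2109, 2115, 2126, 2137 — 4.

4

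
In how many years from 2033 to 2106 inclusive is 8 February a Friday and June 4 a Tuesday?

Check each year's weekday for 8 February and June 4:
  2033: Tue/Sat  2034: Wed/Sun  2035: Thu/Mon  2036: Fri/Wed  2037: Sun/Thu  2038: Mon/Fri  2039: Tue/Sat  2040: Wed/Mon  2041: Fri/Tue ✓  2042: Sat/Wed  2043: Sun/Thu  2044: Mon/Sat  2045: Wed/Sun  2046: Thu/Mon  …(46 more)…  2093: Sun/Thu  2094: Mon/Fri  2095: Tue/Sat  2096: Wed/Mon  2097: Fri/Tue ✓  2098: Sat/Wed  2099: Sun/Thu  2100: Mon/Fri  2101: Tue/Sat  2102: Wed/Sun  2103: Thu/Mon  2104: Fri/Wed  2105: Sun/Thu  2106: Mon/Fri
Both conditions hold in: 2041, 2047, 2058, 2069, 2075, 2086, 2097 — 7.

7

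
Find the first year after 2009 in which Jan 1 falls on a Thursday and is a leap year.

Jan 1 advances by 2 weekdays after a leap year and by 1 after a common year.
2009: Jan 1 is Thursday.
2010: Friday
2011: Saturday
2012: Sunday (leap)
2013: Tuesday
2014: Wednesday
2015: Thursday
2016: Friday (leap)
2017: Sunday
2018: Monday
2019: Tuesday
2020: Wednesday (leap)
2021: Friday
2022: Saturday
2023: Sunday
2024: Monday (leap)
2025: Wednesday
2026: Thursday
2027: Friday
2028: Saturday (leap)
2029: Monday
2030: Tuesday
2031: Wednesday
2032: Thursday (leap)
2032 begins on a Thursday and is a leap year.

2032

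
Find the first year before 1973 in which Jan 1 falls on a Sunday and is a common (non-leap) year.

Jan 1 advances by 2 weekdays after a leap year and by 1 after a common year.
1973: Jan 1 is Monday.
1972: Saturday (leap)
1971: Friday
1970: Thursday
1969: Wednesday
1968: Monday (leap)
1967: Sunday
1967 begins on a Sunday and is a common year.

1967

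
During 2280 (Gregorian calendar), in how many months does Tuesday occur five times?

4

A month of length L has five Tuesdays iff its first Tuesday is on day ≤ L−28 (so day 1–3 in a 31-day month, 1–2 in a 30-day month, day 1 in a leap February).
Checking each month of 2280: Jan starts Thu (31d); Feb starts Sun (29d); Mar starts Mon (31d) ✓; Apr starts Thu (30d); May starts Sat (31d); Jun starts Tue (30d) ✓; Jul starts Thu (31d); Aug starts Sun (31d) ✓; Sep starts Wed (30d); Oct starts Fri (31d); Nov starts Mon (30d) ✓; Dec starts Wed (31d).
Five-Tuesday months: March, June, August, November → 4.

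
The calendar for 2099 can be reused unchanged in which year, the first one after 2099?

2105

Two years share a calendar iff Jan 1 falls on the same weekday and both are leap or both are common. 2099: Jan 1 is Thursday, common year.
2100: Jan 1 Friday, common
2101: Jan 1 Saturday, common
2102: Jan 1 Sunday, common
2103: Jan 1 Monday, common
2104: Jan 1 Tuesday, leap
2105: Jan 1 Thursday, common
2105 matches on both conditions.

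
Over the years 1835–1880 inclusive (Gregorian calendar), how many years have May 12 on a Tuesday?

Track May 12's weekday year by year (advancing +1, or +2 across a Feb 29):
  1835: Tue ✓  1836: Thu (+2)  1837: Fri (+1)  1838: Sat (+1)  1839: Sun (+1)
  1840: Tue (+2) ✓  1841: Wed (+1)  1842: Thu (+1)  1843: Fri (+1)  1844: Sun (+2)
  1845: Mon (+1)  1846: Tue (+1) ✓  1847: Wed (+1)  1848: Fri (+2)  … (18 more years) …
  1867: Sun (+1)  1868: Tue (+2) ✓  1869: Wed (+1)  1870: Thu (+1)  1871: Fri (+1)
  1872: Sun (+2)  1873: Mon (+1)  1874: Tue (+1) ✓  1875: Wed (+1)  1876: Fri (+2)
  1877: Sat (+1)  1878: Sun (+1)  1879: Mon (+1)  1880: Wed (+2)
Tuesday years: 1835, 1840, 1846, 1857, 1863, 1868, 1874 — 7 in total.

7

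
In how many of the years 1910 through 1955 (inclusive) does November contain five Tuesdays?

14

November has 30 days; it has five Tuesdays when Tuesday falls among the first (month-length − 28) days — i.e. when November 1 is one of Tuesday/Monday.
November 1 by year: 1910:Tue✓ 1911:Wed 1912:Fri 1913:Sat 1914:Sun 1915:Mon✓ 1916:Wed 1917:Thu 1918:Fri 1919:Sat 1920:Mon✓ 1921:Tue✓ 1922:Wed 1923:Thu 1924:Sat …(16 more)… 1941:Sat 1942:Sun 1943:Mon✓ 1944:Wed 1945:Thu 1946:Fri 1947:Sat 1948:Mon✓ 1949:Tue✓ 1950:Wed 1951:Thu 1952:Sat 1953:Sun 1954:Mon✓ 1955:Tue✓
Years with five Tuesdays: 1910, 1915, 1920, 1921, 1926, 1927, 1932, 1937, 1938, 1943, 1948, 1949, 1954, 1955 → 14.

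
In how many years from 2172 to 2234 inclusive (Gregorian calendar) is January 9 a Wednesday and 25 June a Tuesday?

7

Check each year's weekday for January 9 and 25 June:
  2172: Thu/Thu  2173: Sat/Fri  2174: Sun/Sat  2175: Mon/Sun  2176: Tue/Tue  2177: Thu/Wed  2178: Fri/Thu  2179: Sat/Fri  2180: Sun/Sun  2181: Tue/Mon  2182: Wed/Tue ✓  2183: Thu/Wed  2184: Fri/Fri  2185: Sun/Sat  …(35 more)…  2221: Tue/Mon  2222: Wed/Tue ✓  2223: Thu/Wed  2224: Fri/Fri  2225: Sun/Sat  2226: Mon/Sun  2227: Tue/Mon  2228: Wed/Wed  2229: Fri/Thu  2230: Sat/Fri  2231: Sun/Sat  2232: Mon/Mon  2233: Wed/Tue ✓  2234: Thu/Wed
Both conditions hold in: 2182, 2193, 2199, 2205, 2211, 2222, 2233 — 7.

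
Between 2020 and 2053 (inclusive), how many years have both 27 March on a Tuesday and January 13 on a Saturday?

3

Check each year's weekday for 27 March and January 13:
  2020: Fri/Mon  2021: Sat/Wed  2022: Sun/Thu  2023: Mon/Fri  2024: Wed/Sat  2025: Thu/Mon  2026: Fri/Tue  2027: Sat/Wed  2028: Mon/Thu  2029: Tue/Sat ✓  2030: Wed/Sun  2031: Thu/Mon  2032: Sat/Tue  2033: Sun/Thu  …(6 more)…  2040: Tue/Fri  2041: Wed/Sun  2042: Thu/Mon  2043: Fri/Tue  2044: Sun/Wed  2045: Mon/Fri  2046: Tue/Sat ✓  2047: Wed/Sun  2048: Fri/Mon  2049: Sat/Wed  2050: Sun/Thu  2051: Mon/Fri  2052: Wed/Sat  2053: Thu/Mon
Both conditions hold in: 2029, 2035, 2046 — 3.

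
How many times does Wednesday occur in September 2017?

September 2017 has 30 days and begins on Friday.
The first Wednesday is September 6.
Wednesdays fall on 6, 13, 20, 27 — that's 4.

4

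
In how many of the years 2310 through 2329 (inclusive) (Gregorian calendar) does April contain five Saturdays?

6

April has 30 days; it has five Saturdays when Saturday falls among the first (month-length − 28) days — i.e. when April 1 is one of Saturday/Friday.
April 1 by year: 2310:Fri✓ 2311:Sat✓ 2312:Mon 2313:Tue 2314:Wed 2315:Thu 2316:Sat✓ 2317:Sun 2318:Mon 2319:Tue 2320:Thu 2321:Fri✓ 2322:Sat✓ 2323:Sun 2324:Tue 2325:Wed 2326:Thu 2327:Fri✓ 2328:Sun 2329:Mon
Years with five Saturdays: 2310, 2311, 2316, 2321, 2322, 2327 → 6.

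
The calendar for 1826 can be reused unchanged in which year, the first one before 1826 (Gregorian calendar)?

1815

Two years share a calendar iff Jan 1 falls on the same weekday and both are leap or both are common. 1826: Jan 1 is Sunday, common year.
1825: Jan 1 Saturday, common
1824: Jan 1 Thursday, leap
1823: Jan 1 Wednesday, common
1822: Jan 1 Tuesday, common
1821: Jan 1 Monday, common
1820: Jan 1 Saturday, leap
1819: Jan 1 Friday, common
1818: Jan 1 Thursday, common
1817: Jan 1 Wednesday, common
1816: Jan 1 Monday, leap
1815: Jan 1 Sunday, common
1815 matches on both conditions.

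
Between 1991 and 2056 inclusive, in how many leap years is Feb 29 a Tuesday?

Leap years in 1991–2056: 17 of them.
Feb 29 weekday advances by 5 (mod 7) from one leap year to the next four years later (or differs when a century non-leap intervenes).
Leap-day weekdays: 1992:Sat 1996:Thu 2000:Tue✓ 2004:Sun 2008:Fri 2012:Wed 2016:Mon 2020:Sat 2024:Thu 2028:Tue✓ 2032:Sun 2036:Fri 2040:Wed 2044:Mon 2048:Sat 2052:Thu 2056:Tue✓
Tuesday: 2000, 2028, 2056 → 3.

3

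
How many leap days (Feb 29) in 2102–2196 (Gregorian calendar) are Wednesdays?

4

Leap years in 2102–2196: 24 of them.
Feb 29 weekday advances by 5 (mod 7) from one leap year to the next four years later (or differs when a century non-leap intervenes).
Leap-day weekdays: 2104:Fri 2108:Wed✓ 2112:Mon 2116:Sat 2120:Thu 2124:Tue 2128:Sun 2132:Fri 2136:Wed✓ 2140:Mon 2144:Sat 2148:Thu 2152:Tue 2156:Sun 2160:Fri 2164:Wed✓ 2168:Mon 2172:Sat 2176:Thu 2180:Tue 2184:Sun 2188:Fri 2192:Wed✓ 2196:Mon
Wednesday: 2108, 2136, 2164, 2192 → 4.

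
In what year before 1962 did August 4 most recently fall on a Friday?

From one year to the next, a fixed date's weekday advances by 1, or by 2 when a Feb 29 lies between the two dates.
1962: August 4 is Saturday.
1961: Friday (−1)
August 4 falls on a Friday in 1961.

1961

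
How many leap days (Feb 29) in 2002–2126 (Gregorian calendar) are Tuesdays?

Leap years in 2002–2126: 30 of them.
Feb 29 weekday advances by 5 (mod 7) from one leap year to the next four years later (or differs when a century non-leap intervenes).
Leap-day weekdays: 2004:Sun 2008:Fri 2012:Wed 2016:Mon 2020:Sat 2024:Thu 2028:Tue✓ 2032:Sun 2036:Fri 2040:Wed 2044:Mon 2048:Sat 2052:Thu …(4 more)… 2072:Mon 2076:Sat 2080:Thu 2084:Tue✓ 2088:Sun 2092:Fri 2096:Wed 2104:Fri 2108:Wed 2112:Mon 2116:Sat 2120:Thu 2124:Tue✓
Tuesday: 2028, 2056, 2084, 2124 → 4.

4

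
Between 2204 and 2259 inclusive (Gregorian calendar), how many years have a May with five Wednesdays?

24

May has 31 days; it has five Wednesdays when Wednesday falls among the first (month-length − 28) days — i.e. when May 1 is one of Wednesday/Tuesday/Monday.
May 1 by year: 2204:Tue✓ 2205:Wed✓ 2206:Thu 2207:Fri 2208:Sun 2209:Mon✓ 2210:Tue✓ 2211:Wed✓ 2212:Fri 2213:Sat 2214:Sun 2215:Mon✓ 2216:Wed✓ 2217:Thu 2218:Fri …(26 more)… 2245:Thu 2246:Fri 2247:Sat 2248:Mon✓ 2249:Tue✓ 2250:Wed✓ 2251:Thu 2252:Sat 2253:Sun 2254:Mon✓ 2255:Tue✓ 2256:Thu 2257:Fri 2258:Sat 2259:Sun
Years with five Wednesdays: 2204, 2205, 2209, 2210, 2211, 2215, 2216, 2220, 2221, 2222, 2226, 2227, 2232, 2233, 2237, 2238, 2239, 2243, 2244, 2248, 2249, 2250, 2254, 2255 → 24.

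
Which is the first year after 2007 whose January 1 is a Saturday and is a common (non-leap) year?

Jan 1 advances by 2 weekdays after a leap year and by 1 after a common year.
2007: Jan 1 is Monday.
2008: Tuesday (leap)
2009: Thursday
2010: Friday
2011: Saturday
2011 begins on a Saturday and is a common year.

2011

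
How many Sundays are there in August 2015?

5

August 2015 has 31 days and begins on Saturday.
The first Sunday is August 2.
Sundays fall on 2, 9, 16, 23, 30 — that's 5.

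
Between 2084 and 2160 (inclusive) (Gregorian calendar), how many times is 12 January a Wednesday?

12

Track 12 January's weekday year by year (advancing +1, or +2 across a Feb 29):
  2084: Wed ✓  2085: Fri (+2)  2086: Sat (+1)  2087: Sun (+1)  2088: Mon (+1)
  2089: Wed (+2) ✓  2090: Thu (+1)  2091: Fri (+1)  2092: Sat (+1)  2093: Mon (+2)
  2094: Tue (+1)  2095: Wed (+1) ✓  2096: Thu (+1)  2097: Sat (+2)  … (49 more years) …
  2147: Thu (+1)  2148: Fri (+1)  2149: Sun (+2)  2150: Mon (+1)  2151: Tue (+1)
  2152: Wed (+1) ✓  2153: Fri (+2)  2154: Sat (+1)  2155: Sun (+1)  2156: Mon (+1)
  2157: Wed (+2) ✓  2158: Thu (+1)  2159: Fri (+1)  2160: Sat (+1)
Wednesday years: 2084, 2089, 2095, 2101, 2107, 2118, 2124, 2129, 2135, 2146, 2152, 2157 — 12 in total.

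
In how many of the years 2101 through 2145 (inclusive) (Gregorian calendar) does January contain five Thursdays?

January has 31 days; it has five Thursdays when Thursday falls among the first (month-length − 28) days — i.e. when January 1 is one of Thursday/Wednesday/Tuesday.
January 1 by year: 2101:Sat 2102:Sun 2103:Mon 2104:Tue✓ 2105:Thu✓ 2106:Fri 2107:Sat 2108:Sun 2109:Tue✓ 2110:Wed✓ 2111:Thu✓ 2112:Fri 2113:Sun 2114:Mon 2115:Tue✓ …(15 more)… 2131:Mon 2132:Tue✓ 2133:Thu✓ 2134:Fri 2135:Sat 2136:Sun 2137:Tue✓ 2138:Wed✓ 2139:Thu✓ 2140:Fri 2141:Sun 2142:Mon 2143:Tue✓ 2144:Wed✓ 2145:Fri
Years with five Thursdays: 2104, 2105, 2109, 2110, 2111, 2115, 2116, 2121, 2122, 2126, 2127, 2128, 2132, 2133, 2137, 2138, 2139, 2143, 2144 → 19.

19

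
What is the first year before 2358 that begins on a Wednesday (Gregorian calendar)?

2347

Jan 1 advances by 2 weekdays after a leap year and by 1 after a common year.
2358: Jan 1 is Wednesday.
2357: Tuesday
2356: Sunday (leap)
2355: Saturday
2354: Friday
2353: Thursday
2352: Tuesday (leap)
2351: Monday
2350: Sunday
2349: Saturday
2348: Thursday (leap)
2347: Wednesday
2347 begins on a Wednesday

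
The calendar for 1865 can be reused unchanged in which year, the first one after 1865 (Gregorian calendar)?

1871

Two years share a calendar iff Jan 1 falls on the same weekday and both are leap or both are common. 1865: Jan 1 is Sunday, common year.
1866: Jan 1 Monday, common
1867: Jan 1 Tuesday, common
1868: Jan 1 Wednesday, leap
1869: Jan 1 Friday, common
1870: Jan 1 Saturday, common
1871: Jan 1 Sunday, common
1871 matches on both conditions.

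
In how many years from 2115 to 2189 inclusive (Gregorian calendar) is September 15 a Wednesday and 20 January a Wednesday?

8

Check each year's weekday for September 15 and 20 January:
  2115: Sun/Sun  2116: Tue/Mon  2117: Wed/Wed ✓  2118: Thu/Thu  2119: Fri/Fri  2120: Sun/Sat  2121: Mon/Mon  2122: Tue/Tue  2123: Wed/Wed ✓  2124: Fri/Thu  2125: Sat/Sat  2126: Sun/Sun  2127: Mon/Mon  2128: Wed/Tue  …(47 more)…  2176: Sun/Sat  2177: Mon/Mon  2178: Tue/Tue  2179: Wed/Wed ✓  2180: Fri/Thu  2181: Sat/Sat  2182: Sun/Sun  2183: Mon/Mon  2184: Wed/Tue  2185: Thu/Thu  2186: Fri/Fri  2187: Sat/Sat  2188: Mon/Sun  2189: Tue/Tue
Both conditions hold in: 2117, 2123, 2134, 2145, 2151, 2162, 2173, 2179 — 8.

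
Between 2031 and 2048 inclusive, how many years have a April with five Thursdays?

April has 30 days; it has five Thursdays when Thursday falls among the first (month-length − 28) days — i.e. when April 1 is one of Thursday/Wednesday.
April 1 by year: 2031:Tue 2032:Thu✓ 2033:Fri 2034:Sat 2035:Sun 2036:Tue 2037:Wed✓ 2038:Thu✓ 2039:Fri 2040:Sun 2041:Mon 2042:Tue 2043:Wed✓ 2044:Fri 2045:Sat 2046:Sun 2047:Mon 2048:Wed✓
Years with five Thursdays: 2032, 2037, 2038, 2043, 2048 → 5.

5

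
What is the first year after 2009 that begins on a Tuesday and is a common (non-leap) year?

Jan 1 advances by 2 weekdays after a leap year and by 1 after a common year.
2009: Jan 1 is Thursday.
2010: Friday
2011: Saturday
2012: Sunday (leap)
2013: Tuesday
2013 begins on a Tuesday and is a common year.

2013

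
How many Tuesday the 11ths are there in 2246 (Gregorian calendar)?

1

Check the 11th of each month of 2246: Jan 11: Sun, Feb 11: Wed, Mar 11: Wed, Apr 11: Sat, May 11: Mon, Jun 11: Thu, Jul 11: Sat, Aug 11: Tue, Sep 11: Fri, Oct 11: Sun, Nov 11: Wed, Dec 11: Fri.
Tuesday occurs in August — 1 month.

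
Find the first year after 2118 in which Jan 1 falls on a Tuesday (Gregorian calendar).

Jan 1 advances by 2 weekdays after a leap year and by 1 after a common year.
2118: Jan 1 is Saturday.
2119: Sunday
2120: Monday (leap)
2121: Wednesday
2122: Thursday
2123: Friday
2124: Saturday (leap)
2125: Monday
2126: Tuesday
2126 begins on a Tuesday

2126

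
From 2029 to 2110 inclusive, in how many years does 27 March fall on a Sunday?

Track 27 March's weekday year by year (advancing +1, or +2 across a Feb 29):
  2029: Tue  2030: Wed (+1)  2031: Thu (+1)  2032: Sat (+2)  2033: Sun (+1) ✓
  2034: Mon (+1)  2035: Tue (+1)  2036: Thu (+2)  2037: Fri (+1)  2038: Sat (+1)
  2039: Sun (+1) ✓  2040: Tue (+2)  2041: Wed (+1)  2042: Thu (+1)  … (54 more years) …
  2097: Wed (+1)  2098: Thu (+1)  2099: Fri (+1)  2100: Sat (+1)  2101: Sun (+1) ✓
  2102: Mon (+1)  2103: Tue (+1)  2104: Thu (+2)  2105: Fri (+1)  2106: Sat (+1)
  2107: Sun (+1) ✓  2108: Tue (+2)  2109: Wed (+1)  2110: Thu (+1)
Sunday years: 2033, 2039, 2044, 2050, 2061, 2067, 2072, 2078, 2089, 2095, 2101, 2107 — 12 in total.

12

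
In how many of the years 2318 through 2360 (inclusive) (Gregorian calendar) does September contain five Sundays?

September has 30 days; it has five Sundays when Sunday falls among the first (month-length − 28) days — i.e. when September 1 is one of Sunday/Saturday.
September 1 by year: 2318:Sun✓ 2319:Mon 2320:Wed 2321:Thu 2322:Fri 2323:Sat✓ 2324:Mon 2325:Tue 2326:Wed 2327:Thu 2328:Sat✓ 2329:Sun✓ 2330:Mon 2331:Tue 2332:Thu …(13 more)… 2346:Sun✓ 2347:Mon 2348:Wed 2349:Thu 2350:Fri 2351:Sat✓ 2352:Mon 2353:Tue 2354:Wed 2355:Thu 2356:Sat✓ 2357:Sun✓ 2358:Mon 2359:Tue 2360:Thu
Years with five Sundays: 2318, 2323, 2328, 2329, 2334, 2335, 2340, 2345, 2346, 2351, 2356, 2357 → 12.

12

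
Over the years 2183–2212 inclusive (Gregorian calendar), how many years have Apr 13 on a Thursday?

Track Apr 13's weekday year by year (advancing +1, or +2 across a Feb 29):
  2183: Sun  2184: Tue (+2)  2185: Wed (+1)  2186: Thu (+1) ✓  2187: Fri (+1)
  2188: Sun (+2)  2189: Mon (+1)  2190: Tue (+1)  2191: Wed (+1)  2192: Fri (+2)
  2193: Sat (+1)  2194: Sun (+1)  2195: Mon (+1)  2196: Wed (+2)  2197: Thu (+1) ✓
  2198: Fri (+1)  2199: Sat (+1)  2200: Sun (+1)  2201: Mon (+1)  2202: Tue (+1)
  2203: Wed (+1)  2204: Fri (+2)  2205: Sat (+1)  2206: Sun (+1)  2207: Mon (+1)
  2208: Wed (+2)  2209: Thu (+1) ✓  2210: Fri (+1)  2211: Sat (+1)  2212: Mon (+2)
Thursday years: 2186, 2197, 2209 — 3 in total.

3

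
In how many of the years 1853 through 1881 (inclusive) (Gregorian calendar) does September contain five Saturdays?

8

September has 30 days; it has five Saturdays when Saturday falls among the first (month-length − 28) days — i.e. when September 1 is one of Saturday/Friday.
September 1 by year: 1853:Thu 1854:Fri✓ 1855:Sat✓ 1856:Mon 1857:Tue 1858:Wed 1859:Thu 1860:Sat✓ 1861:Sun 1862:Mon 1863:Tue 1864:Thu 1865:Fri✓ 1866:Sat✓ 1867:Sun 1868:Tue 1869:Wed 1870:Thu 1871:Fri✓ 1872:Sun 1873:Mon 1874:Tue 1875:Wed 1876:Fri✓ 1877:Sat✓ 1878:Sun 1879:Mon 1880:Wed 1881:Thu
Years with five Saturdays: 1854, 1855, 1860, 1865, 1866, 1871, 1876, 1877 → 8.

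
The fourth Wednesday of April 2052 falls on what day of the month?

24

April 1, 2052 is a Monday, so the first Wednesday is the 3rd.
The fourth Wednesday is 3 + 21 = 24.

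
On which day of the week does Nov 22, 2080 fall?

Friday

January 1, 2080 is a Monday.
November 22 is day 327 of the year, i.e. 326 days after Jan 1.
326 mod 7 = 4, so advance 4 weekdays from Monday: Friday.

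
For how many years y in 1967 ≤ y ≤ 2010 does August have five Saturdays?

19

August has 31 days; it has five Saturdays when Saturday falls among the first (month-length − 28) days — i.e. when August 1 is one of Saturday/Friday/Thursday.
August 1 by year: 1967:Tue 1968:Thu✓ 1969:Fri✓ 1970:Sat✓ 1971:Sun 1972:Tue 1973:Wed 1974:Thu✓ 1975:Fri✓ 1976:Sun 1977:Mon 1978:Tue 1979:Wed 1980:Fri✓ 1981:Sat✓ …(14 more)… 1996:Thu✓ 1997:Fri✓ 1998:Sat✓ 1999:Sun 2000:Tue 2001:Wed 2002:Thu✓ 2003:Fri✓ 2004:Sun 2005:Mon 2006:Tue 2007:Wed 2008:Fri✓ 2009:Sat✓ 2010:Sun
Years with five Saturdays: 1968, 1969, 1970, 1974, 1975, 1980, 1981, 1985, 1986, 1987, 1991, 1992, 1996, 1997, 1998, 2002, 2003, 2008, 2009 → 19.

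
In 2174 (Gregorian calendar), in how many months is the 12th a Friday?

1

Check the 12th of each month of 2174: Jan 12: Wed, Feb 12: Sat, Mar 12: Sat, Apr 12: Tue, May 12: Thu, Jun 12: Sun, Jul 12: Tue, Aug 12: Fri, Sep 12: Mon, Oct 12: Wed, Nov 12: Sat, Dec 12: Mon.
Friday occurs in August — 1 month.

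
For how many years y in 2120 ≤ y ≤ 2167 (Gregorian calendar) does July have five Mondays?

July has 31 days; it has five Mondays when Monday falls among the first (month-length − 28) days — i.e. when July 1 is one of Monday/Sunday/Saturday.
July 1 by year: 2120:Mon✓ 2121:Tue 2122:Wed 2123:Thu 2124:Sat✓ 2125:Sun✓ 2126:Mon✓ 2127:Tue 2128:Thu 2129:Fri 2130:Sat✓ 2131:Sun✓ 2132:Tue 2133:Wed 2134:Thu …(18 more)… 2153:Sun✓ 2154:Mon✓ 2155:Tue 2156:Thu 2157:Fri 2158:Sat✓ 2159:Sun✓ 2160:Tue 2161:Wed 2162:Thu 2163:Fri 2164:Sun✓ 2165:Mon✓ 2166:Tue 2167:Wed
Years with five Mondays: 2120, 2124, 2125, 2126, 2130, 2131, 2136, 2137, 2141, 2142, 2143, 2147, 2148, 2152, 2153, 2154, 2158, 2159, 2164, 2165 → 20.

20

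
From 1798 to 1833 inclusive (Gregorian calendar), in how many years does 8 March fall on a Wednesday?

4

Track 8 March's weekday year by year (advancing +1, or +2 across a Feb 29):
  1798: Thu  1799: Fri (+1)  1800: Sat (+1)  1801: Sun (+1)  1802: Mon (+1)
  1803: Tue (+1)  1804: Thu (+2)  1805: Fri (+1)  1806: Sat (+1)  1807: Sun (+1)
  1808: Tue (+2)  1809: Wed (+1) ✓  1810: Thu (+1)  1811: Fri (+1)  … (8 more years) …
  1820: Wed (+2) ✓  1821: Thu (+1)  1822: Fri (+1)  1823: Sat (+1)  1824: Mon (+2)
  1825: Tue (+1)  1826: Wed (+1) ✓  1827: Thu (+1)  1828: Sat (+2)  1829: Sun (+1)
  1830: Mon (+1)  1831: Tue (+1)  1832: Thu (+2)  1833: Fri (+1)
Wednesday years: 1809, 1815, 1820, 1826 — 4 in total.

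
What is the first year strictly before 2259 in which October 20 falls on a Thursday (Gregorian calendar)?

2253

From one year to the next, a fixed date's weekday advances by 1, or by 2 when a Feb 29 lies between the two dates.
2259: October 20 is Thursday.
2258: Wednesday (−1)
2257: Tuesday (−1)
2256: Monday (−1)
2255: Saturday (−2)
2254: Friday (−1)
2253: Thursday (−1)
October 20 falls on a Thursday in 2253.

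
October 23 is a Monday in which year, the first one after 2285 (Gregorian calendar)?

From one year to the next, a fixed date's weekday advances by 1, or by 2 when a Feb 29 lies between the two dates.
2285: October 23 is Friday.
2286: Saturday (+1)
2287: Sunday (+1)
2288: Tuesday (+2)
2289: Wednesday (+1)
2290: Thursday (+1)
2291: Friday (+1)
2292: Sunday (+2)
2293: Monday (+1)
October 23 falls on a Monday in 2293.

2293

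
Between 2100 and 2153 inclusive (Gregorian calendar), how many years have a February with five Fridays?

February has 28 days (29 in leap years); it has five Fridays when Friday falls among the first (month-length − 28) days — i.e. when February 1 is Friday in a leap year (never in a common year).
February 1 by year: 2100:Mon 2101:Tue 2102:Wed 2103:Thu 2104:Fri✓ 2105:Sun 2106:Mon 2107:Tue 2108:Wed 2109:Fri 2110:Sat 2111:Sun 2112:Mon 2113:Wed 2114:Thu …(24 more)… 2139:Sun 2140:Mon 2141:Wed 2142:Thu 2143:Fri 2144:Sat 2145:Mon 2146:Tue 2147:Wed 2148:Thu 2149:Sat 2150:Sun 2151:Mon 2152:Tue 2153:Thu
Years with five Fridays: 2104, 2132 → 2.

2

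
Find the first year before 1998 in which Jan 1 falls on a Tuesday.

Jan 1 advances by 2 weekdays after a leap year and by 1 after a common year.
1998: Jan 1 is Thursday.
1997: Wednesday
1996: Monday (leap)
1995: Sunday
1994: Saturday
1993: Friday
1992: Wednesday (leap)
1991: Tuesday
1991 begins on a Tuesday

1991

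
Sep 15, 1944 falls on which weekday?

January 1, 1944 is a Saturday.
September 15 is day 259 of the year, i.e. 258 days after Jan 1.
258 mod 7 = 6, so advance 6 weekdays from Saturday: Friday.

Friday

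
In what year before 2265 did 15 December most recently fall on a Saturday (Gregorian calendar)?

From one year to the next, a fixed date's weekday advances by 1, or by 2 when a Feb 29 lies between the two dates.
2265: December 15 is Friday.
2264: Thursday (−1)
2263: Tuesday (−2)
2262: Monday (−1)
2261: Sunday (−1)
2260: Saturday (−1)
15 December falls on a Saturday in 2260.

2260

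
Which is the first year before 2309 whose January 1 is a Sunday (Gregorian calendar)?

2305

Jan 1 advances by 2 weekdays after a leap year and by 1 after a common year.
2309: Jan 1 is Friday.
2308: Wednesday (leap)
2307: Tuesday
2306: Monday
2305: Sunday
2305 begins on a Sunday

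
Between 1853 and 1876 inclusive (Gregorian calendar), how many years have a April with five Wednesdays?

April has 30 days; it has five Wednesdays when Wednesday falls among the first (month-length − 28) days — i.e. when April 1 is one of Wednesday/Tuesday.
April 1 by year: 1853:Fri 1854:Sat 1855:Sun 1856:Tue✓ 1857:Wed✓ 1858:Thu 1859:Fri 1860:Sun 1861:Mon 1862:Tue✓ 1863:Wed✓ 1864:Fri 1865:Sat 1866:Sun 1867:Mon 1868:Wed✓ 1869:Thu 1870:Fri 1871:Sat 1872:Mon 1873:Tue✓ 1874:Wed✓ 1875:Thu 1876:Sat
Years with five Wednesdays: 1856, 1857, 1862, 1863, 1868, 1873, 1874 → 7.

7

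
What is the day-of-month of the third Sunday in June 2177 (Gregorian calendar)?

15

June 1, 2177 is a Sunday, so the first Sunday is the 1st.
The third Sunday is 1 + 14 = 15.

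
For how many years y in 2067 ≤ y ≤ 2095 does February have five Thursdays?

February has 28 days (29 in leap years); it has five Thursdays when Thursday falls among the first (month-length − 28) days — i.e. when February 1 is Thursday in a leap year (never in a common year).
February 1 by year: 2067:Tue 2068:Wed 2069:Fri 2070:Sat 2071:Sun 2072:Mon 2073:Wed 2074:Thu 2075:Fri 2076:Sat 2077:Mon 2078:Tue 2079:Wed 2080:Thu✓ 2081:Sat 2082:Sun 2083:Mon 2084:Tue 2085:Thu 2086:Fri 2087:Sat 2088:Sun 2089:Tue 2090:Wed 2091:Thu 2092:Fri 2093:Sun 2094:Mon 2095:Tue
Years with five Thursdays: 2080 → 1.

1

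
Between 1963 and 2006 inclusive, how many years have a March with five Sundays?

March has 31 days; it has five Sundays when Sunday falls among the first (month-length − 28) days — i.e. when March 1 is one of Sunday/Saturday/Friday.
March 1 by year: 1963:Fri✓ 1964:Sun✓ 1965:Mon 1966:Tue 1967:Wed 1968:Fri✓ 1969:Sat✓ 1970:Sun✓ 1971:Mon 1972:Wed 1973:Thu 1974:Fri✓ 1975:Sat✓ 1976:Mon 1977:Tue …(14 more)… 1992:Sun✓ 1993:Mon 1994:Tue 1995:Wed 1996:Fri✓ 1997:Sat✓ 1998:Sun✓ 1999:Mon 2000:Wed 2001:Thu 2002:Fri✓ 2003:Sat✓ 2004:Mon 2005:Tue 2006:Wed
Years with five Sundays: 1963, 1964, 1968, 1969, 1970, 1974, 1975, 1980, 1981, 1985, 1986, 1987, 1991, 1992, 1996, 1997, 1998, 2002, 2003 → 19.

19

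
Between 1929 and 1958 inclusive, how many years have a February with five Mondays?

1

February has 28 days (29 in leap years); it has five Mondays when Monday falls among the first (month-length − 28) days — i.e. when February 1 is Monday in a leap year (never in a common year).
February 1 by year: 1929:Fri 1930:Sat 1931:Sun 1932:Mon✓ 1933:Wed 1934:Thu 1935:Fri 1936:Sat 1937:Mon 1938:Tue 1939:Wed 1940:Thu 1941:Sat 1942:Sun 1943:Mon 1944:Tue 1945:Thu 1946:Fri 1947:Sat 1948:Sun 1949:Tue 1950:Wed 1951:Thu 1952:Fri 1953:Sun 1954:Mon 1955:Tue 1956:Wed 1957:Fri 1958:Sat
Years with five Mondays: 1932 → 1.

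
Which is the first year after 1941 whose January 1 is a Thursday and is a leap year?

1948

Jan 1 advances by 2 weekdays after a leap year and by 1 after a common year.
1941: Jan 1 is Wednesday.
1942: Thursday
1943: Friday
1944: Saturday (leap)
1945: Monday
1946: Tuesday
1947: Wednesday
1948: Thursday (leap)
1948 begins on a Thursday and is a leap year.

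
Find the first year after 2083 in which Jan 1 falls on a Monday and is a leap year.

2120

Jan 1 advances by 2 weekdays after a leap year and by 1 after a common year.
2083: Jan 1 is Friday.
2084: Saturday (leap)
2085: Monday
2086: Tuesday
2087: Wednesday
2088: Thursday (leap)
2089: Saturday
2090: Sunday
2091: Monday
2092: Tuesday (leap)
2093: Thursday
2094: Friday
2095: Saturday
2096: Sunday (leap)
2097: Tuesday
2098: Wednesday
2099: Thursday
2100: Friday
2101: Saturday
2102: Sunday
2103: Monday
2104: Tuesday (leap)
2105: Thursday
2106: Friday
2107: Saturday
2108: Sunday (leap)
2109: Tuesday
2110: Wednesday
2111: Thursday
2112: Friday (leap)
2113: Sunday
2114: Monday
2115: Tuesday
2116: Wednesday (leap)
2117: Friday
2118: Saturday
2119: Sunday
2120: Monday (leap)
2120 begins on a Monday and is a leap year.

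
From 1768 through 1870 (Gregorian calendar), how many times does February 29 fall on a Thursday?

3

Leap years in 1768–1870: 25 of them.
Feb 29 weekday advances by 5 (mod 7) from one leap year to the next four years later (or differs when a century non-leap intervenes).
Leap-day weekdays: 1768:Mon 1772:Sat 1776:Thu✓ 1780:Tue 1784:Sun 1788:Fri 1792:Wed 1796:Mon 1804:Wed 1808:Mon 1812:Sat 1816:Thu✓ 1820:Tue 1824:Sun 1828:Fri 1832:Wed 1836:Mon 1840:Sat 1844:Thu✓ 1848:Tue 1852:Sun 1856:Fri 1860:Wed 1864:Mon 1868:Sat
Thursday: 1776, 1816, 1844 → 3.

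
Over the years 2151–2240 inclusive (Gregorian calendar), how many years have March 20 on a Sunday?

13

Track March 20's weekday year by year (advancing +1, or +2 across a Feb 29):
  2151: Sat  2152: Mon (+2)  2153: Tue (+1)  2154: Wed (+1)  2155: Thu (+1)
  2156: Sat (+2)  2157: Sun (+1) ✓  2158: Mon (+1)  2159: Tue (+1)  2160: Thu (+2)
  2161: Fri (+1)  2162: Sat (+1)  2163: Sun (+1) ✓  2164: Tue (+2)  … (62 more years) …
  2227: Tue (+1)  2228: Thu (+2)  2229: Fri (+1)  2230: Sat (+1)  2231: Sun (+1) ✓
  2232: Tue (+2)  2233: Wed (+1)  2234: Thu (+1)  2235: Fri (+1)  2236: Sun (+2) ✓
  2237: Mon (+1)  2238: Tue (+1)  2239: Wed (+1)  2240: Fri (+2)
Sunday years: 2157, 2163, 2168, 2174, 2185, 2191, 2196, 2203, 2208, 2214, 2225, 2231, 2236 — 13 in total.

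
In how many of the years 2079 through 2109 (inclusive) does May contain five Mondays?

May has 31 days; it has five Mondays when Monday falls among the first (month-length − 28) days — i.e. when May 1 is one of Monday/Sunday/Saturday.
May 1 by year: 2079:Mon✓ 2080:Wed 2081:Thu 2082:Fri 2083:Sat✓ 2084:Mon✓ 2085:Tue 2086:Wed 2087:Thu 2088:Sat✓ 2089:Sun✓ 2090:Mon✓ 2091:Tue 2092:Thu 2093:Fri 2094:Sat✓ 2095:Sun✓ 2096:Tue 2097:Wed 2098:Thu 2099:Fri 2100:Sat✓ 2101:Sun✓ 2102:Mon✓ 2103:Tue 2104:Thu 2105:Fri 2106:Sat✓ 2107:Sun✓ 2108:Tue 2109:Wed
Years with five Mondays: 2079, 2083, 2084, 2088, 2089, 2090, 2094, 2095, 2100, 2101, 2102, 2106, 2107 → 13.

13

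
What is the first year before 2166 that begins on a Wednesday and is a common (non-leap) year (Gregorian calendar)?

Jan 1 advances by 2 weekdays after a leap year and by 1 after a common year.
2166: Jan 1 is Wednesday.
2165: Tuesday
2164: Sunday (leap)
2163: Saturday
2162: Friday
2161: Thursday
2160: Tuesday (leap)
2159: Monday
2158: Sunday
2157: Saturday
2156: Thursday (leap)
2155: Wednesday
2155 begins on a Wednesday and is a common year.

2155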